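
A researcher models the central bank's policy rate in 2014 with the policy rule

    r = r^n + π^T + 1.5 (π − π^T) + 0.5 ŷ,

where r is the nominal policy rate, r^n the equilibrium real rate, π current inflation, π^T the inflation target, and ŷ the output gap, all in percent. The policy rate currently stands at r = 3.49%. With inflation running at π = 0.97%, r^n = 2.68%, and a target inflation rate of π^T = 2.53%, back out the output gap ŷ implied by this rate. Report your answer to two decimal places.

1.24%

0.5 ŷ = 3.49 − 2.68 − 2.53 − 1.5 × (0.97 − 2.53) = 0.62
ŷ = 0.62 / 0.5 = 1.24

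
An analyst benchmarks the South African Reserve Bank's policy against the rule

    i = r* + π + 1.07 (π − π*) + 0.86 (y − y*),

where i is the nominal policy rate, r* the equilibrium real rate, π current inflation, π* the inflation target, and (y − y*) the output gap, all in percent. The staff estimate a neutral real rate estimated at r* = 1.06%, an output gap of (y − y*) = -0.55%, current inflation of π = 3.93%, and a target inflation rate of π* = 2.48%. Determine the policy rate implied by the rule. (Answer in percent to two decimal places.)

6.07%

i = 1.06 + 3.93 + 1.07 × (3.93 − 2.48) + 0.86 × (-0.55)
   = 1.06 + 3.93 + 1.5515 − 0.473 = 6.07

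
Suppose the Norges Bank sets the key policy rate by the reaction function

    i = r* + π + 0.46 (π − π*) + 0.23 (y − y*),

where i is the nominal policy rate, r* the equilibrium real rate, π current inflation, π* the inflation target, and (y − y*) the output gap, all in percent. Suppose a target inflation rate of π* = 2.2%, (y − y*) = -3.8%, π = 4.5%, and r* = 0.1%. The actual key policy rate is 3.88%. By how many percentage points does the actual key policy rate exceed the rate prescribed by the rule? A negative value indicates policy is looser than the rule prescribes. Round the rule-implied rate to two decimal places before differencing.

-0.90 pp

i = 0.1 + 4.5 + 0.46 × (4.5 − 2.2) + 0.23 × (-3.8)
   = 0.1 + 4.5 + 1.058 − 0.874 = 4.78
Deviation = 3.88 − 4.78 = -0.90 pp.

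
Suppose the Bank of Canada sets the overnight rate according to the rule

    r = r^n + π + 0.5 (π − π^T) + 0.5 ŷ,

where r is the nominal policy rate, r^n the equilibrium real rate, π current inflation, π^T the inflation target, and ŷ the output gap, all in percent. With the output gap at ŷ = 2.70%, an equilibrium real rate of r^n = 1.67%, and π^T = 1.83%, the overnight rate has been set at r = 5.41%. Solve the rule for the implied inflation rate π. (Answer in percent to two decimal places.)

Collecting π: r = r^n + (1 + 0.5) π − 0.5 π^T + 0.5 ŷ
1.5 π = 5.41 − 1.67 + 0.5 × 1.83 − 0.5 × 2.70 = 3.305
π = 3.305 / 1.5 = 2.20

2.20%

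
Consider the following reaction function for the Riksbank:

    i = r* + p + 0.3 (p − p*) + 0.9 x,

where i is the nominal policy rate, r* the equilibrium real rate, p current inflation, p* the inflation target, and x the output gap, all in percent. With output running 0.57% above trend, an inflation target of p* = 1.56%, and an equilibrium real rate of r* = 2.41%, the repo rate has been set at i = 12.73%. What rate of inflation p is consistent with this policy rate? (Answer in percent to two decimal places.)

7.90%

Output 0.57% above potential → x = 0.57.
Collecting p: i = r* + (1 + 0.3) p − 0.3 p* + 0.9 x
1.3 p = 12.73 − 2.41 + 0.3 × 1.56 − 0.9 × 0.57 = 10.275
p = 10.275 / 1.3 = 7.90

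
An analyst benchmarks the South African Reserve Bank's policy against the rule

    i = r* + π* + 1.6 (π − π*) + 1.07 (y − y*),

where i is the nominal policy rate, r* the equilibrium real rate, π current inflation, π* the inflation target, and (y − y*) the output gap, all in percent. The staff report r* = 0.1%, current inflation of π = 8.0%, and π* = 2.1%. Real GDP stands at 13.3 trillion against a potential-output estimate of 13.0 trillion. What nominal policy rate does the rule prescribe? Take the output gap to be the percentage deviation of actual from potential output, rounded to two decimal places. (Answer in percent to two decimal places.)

Output gap = 100 × (13.3 − 13.0) / 13.0 = 2.31%.
i = 0.10 + 2.10 + 1.6 × (8.00 − 2.10) + 1.07 × 2.31
   = 0.10 + 2.1 + 9.44 + 2.4717 = 14.11

14.11%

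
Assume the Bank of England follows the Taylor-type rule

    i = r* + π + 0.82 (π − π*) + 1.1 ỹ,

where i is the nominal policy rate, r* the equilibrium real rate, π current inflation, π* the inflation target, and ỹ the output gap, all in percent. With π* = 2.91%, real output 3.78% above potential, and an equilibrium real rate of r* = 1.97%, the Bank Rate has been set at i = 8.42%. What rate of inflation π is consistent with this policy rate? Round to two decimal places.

2.57%

Output 3.78% above potential → ỹ = 3.78.
Collecting π: i = r* + (1 + 0.82) π − 0.82 π* + 1.1 ỹ
1.82 π = 8.42 − 1.97 + 0.82 × 2.91 − 1.1 × 3.78 = 4.6782
π = 4.6782 / 1.82 = 2.57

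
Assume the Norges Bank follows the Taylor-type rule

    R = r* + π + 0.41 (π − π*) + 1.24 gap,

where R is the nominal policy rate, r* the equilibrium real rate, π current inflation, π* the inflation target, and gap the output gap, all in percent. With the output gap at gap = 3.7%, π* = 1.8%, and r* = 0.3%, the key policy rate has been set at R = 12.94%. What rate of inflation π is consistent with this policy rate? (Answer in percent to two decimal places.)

6.23%

Collecting π: R = r* + (1 + 0.41) π − 0.41 π* + 1.24 gap
1.41 π = 12.94 − 0.3 + 0.41 × 1.8 − 1.24 × 3.7 = 8.79
π = 8.79 / 1.41 = 6.23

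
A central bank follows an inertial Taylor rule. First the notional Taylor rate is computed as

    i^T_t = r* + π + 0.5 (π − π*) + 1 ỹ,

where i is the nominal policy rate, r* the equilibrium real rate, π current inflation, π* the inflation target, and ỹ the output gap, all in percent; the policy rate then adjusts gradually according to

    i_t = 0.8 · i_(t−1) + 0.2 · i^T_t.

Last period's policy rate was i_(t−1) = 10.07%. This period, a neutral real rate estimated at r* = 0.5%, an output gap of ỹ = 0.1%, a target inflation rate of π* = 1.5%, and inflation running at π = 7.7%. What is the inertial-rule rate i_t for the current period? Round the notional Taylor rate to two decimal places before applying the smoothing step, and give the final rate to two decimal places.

10.34%

i^T_t = 0.5 + 7.7 + 0.5 × (7.7 − 1.5) + 1 × 0.1
   = 0.5 + 7.7 + 3.1 + 0.1 = 11.40
i_t = 0.8 × 10.07 + 0.2 × 11.40 = 8.056 + 2.28 = 10.34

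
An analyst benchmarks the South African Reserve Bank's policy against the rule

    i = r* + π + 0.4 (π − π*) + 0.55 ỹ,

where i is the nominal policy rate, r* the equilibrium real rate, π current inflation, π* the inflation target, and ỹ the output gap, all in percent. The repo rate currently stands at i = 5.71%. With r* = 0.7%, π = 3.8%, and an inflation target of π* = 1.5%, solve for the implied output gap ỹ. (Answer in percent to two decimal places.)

0.55 ỹ = 5.71 − 0.7 − 3.8 − 0.4 × (3.8 − 1.5) = 0.29
ỹ = 0.29 / 0.55 = 0.53

0.53%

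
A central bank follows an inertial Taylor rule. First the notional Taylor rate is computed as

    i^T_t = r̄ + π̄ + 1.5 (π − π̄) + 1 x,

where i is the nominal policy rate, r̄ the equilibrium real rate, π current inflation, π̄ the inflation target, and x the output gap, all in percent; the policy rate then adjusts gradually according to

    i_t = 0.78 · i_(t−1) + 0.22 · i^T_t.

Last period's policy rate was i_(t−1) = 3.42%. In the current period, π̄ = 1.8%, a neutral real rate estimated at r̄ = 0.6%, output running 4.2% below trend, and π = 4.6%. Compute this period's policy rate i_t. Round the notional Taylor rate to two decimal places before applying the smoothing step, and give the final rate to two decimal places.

3.20%

Output 4.2% below potential → x = -4.2.
i^T_t = 0.6 + 1.8 + 1.5 × (4.6 − 1.8) + 1 × (-4.2)
   = 0.6 + 1.8 + 4.2 − 4.2 = 2.40
i_t = 0.78 × 3.42 + 0.22 × 2.40 = 2.6676 + 0.528 = 3.20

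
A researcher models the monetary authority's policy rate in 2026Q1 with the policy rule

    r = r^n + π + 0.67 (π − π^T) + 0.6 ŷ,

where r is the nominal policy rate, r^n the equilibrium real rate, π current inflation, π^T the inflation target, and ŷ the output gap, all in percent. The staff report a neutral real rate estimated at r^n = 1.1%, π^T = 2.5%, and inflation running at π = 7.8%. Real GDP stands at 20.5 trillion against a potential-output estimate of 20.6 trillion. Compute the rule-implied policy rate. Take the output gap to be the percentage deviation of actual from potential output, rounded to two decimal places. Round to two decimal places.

12.16%

Output gap = 100 × (20.5 − 20.6) / 20.6 = -0.49%.
r = 1.10 + 7.80 + 0.67 × (7.80 − 2.50) + 0.6 × (-0.49)
   = 1.10 + 7.8 + 3.551 − 0.294 = 12.16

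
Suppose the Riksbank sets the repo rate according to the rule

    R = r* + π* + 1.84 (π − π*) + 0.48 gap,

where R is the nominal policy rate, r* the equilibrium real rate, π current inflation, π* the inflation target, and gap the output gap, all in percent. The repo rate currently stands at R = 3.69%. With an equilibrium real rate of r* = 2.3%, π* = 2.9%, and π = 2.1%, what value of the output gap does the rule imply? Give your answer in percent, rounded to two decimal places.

0.48 gap = 3.69 − 2.3 − 2.9 − 1.84 × (2.1 − 2.9) = -0.038
gap = -0.038 / 0.48 = -0.08

-0.08%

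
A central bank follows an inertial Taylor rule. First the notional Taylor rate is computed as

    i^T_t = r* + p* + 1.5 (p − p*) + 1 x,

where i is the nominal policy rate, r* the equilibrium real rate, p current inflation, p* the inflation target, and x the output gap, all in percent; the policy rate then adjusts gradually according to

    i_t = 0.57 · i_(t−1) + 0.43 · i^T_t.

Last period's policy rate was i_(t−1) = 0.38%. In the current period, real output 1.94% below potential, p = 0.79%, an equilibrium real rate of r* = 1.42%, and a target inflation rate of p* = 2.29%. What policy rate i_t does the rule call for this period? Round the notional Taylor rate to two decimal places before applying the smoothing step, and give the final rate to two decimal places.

Output 1.94% below potential → x = -1.94.
i^T_t = 1.42 + 2.29 + 1.5 × (0.79 − 2.29) + 1 × (-1.94)
   = 1.42 + 2.29 − 2.25 − 1.94 = -0.48
i_t = 0.57 × 0.38 + 0.43 × (-0.48) = 0.2166 − 0.2064 = 0.01

0.01%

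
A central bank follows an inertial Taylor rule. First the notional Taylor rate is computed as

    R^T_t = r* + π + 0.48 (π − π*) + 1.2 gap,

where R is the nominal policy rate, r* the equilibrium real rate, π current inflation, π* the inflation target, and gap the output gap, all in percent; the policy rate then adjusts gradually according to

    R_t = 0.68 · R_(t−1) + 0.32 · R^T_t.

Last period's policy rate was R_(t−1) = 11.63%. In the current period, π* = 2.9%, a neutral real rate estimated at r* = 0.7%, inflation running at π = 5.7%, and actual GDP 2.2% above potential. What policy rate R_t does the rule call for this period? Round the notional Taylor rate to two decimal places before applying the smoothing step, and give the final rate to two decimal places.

11.23%

Output 2.2% above potential → gap = 2.2.
R^T_t = 0.7 + 5.7 + 0.48 × (5.7 − 2.9) + 1.2 × 2.2
   = 0.7 + 5.7 + 1.344 + 2.64 = 10.38
R_t = 0.68 × 11.63 + 0.32 × 10.38 = 7.9084 + 3.3216 = 11.23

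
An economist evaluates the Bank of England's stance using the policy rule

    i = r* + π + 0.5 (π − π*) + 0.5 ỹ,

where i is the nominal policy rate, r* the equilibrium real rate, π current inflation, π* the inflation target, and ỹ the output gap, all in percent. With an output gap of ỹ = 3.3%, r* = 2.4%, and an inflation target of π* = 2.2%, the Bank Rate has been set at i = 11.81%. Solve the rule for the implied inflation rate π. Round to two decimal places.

Collecting π: i = r* + (1 + 0.5) π − 0.5 π* + 0.5 ỹ
1.5 π = 11.81 − 2.4 + 0.5 × 2.2 − 0.5 × 3.3 = 8.86
π = 8.86 / 1.5 = 5.91

5.91%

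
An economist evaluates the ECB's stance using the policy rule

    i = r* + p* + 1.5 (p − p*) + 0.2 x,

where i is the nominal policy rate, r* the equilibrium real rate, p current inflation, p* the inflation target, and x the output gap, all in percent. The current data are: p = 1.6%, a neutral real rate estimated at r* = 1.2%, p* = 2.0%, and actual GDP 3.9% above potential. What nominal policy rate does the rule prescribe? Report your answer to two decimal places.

3.38%

Output 3.9% above potential → x = 3.9.
i = 1.2 + 2.0 + 1.5 × (1.6 − 2.0) + 0.2 × 3.9
   = 1.2 + 2 − 0.6 + 0.78 = 3.38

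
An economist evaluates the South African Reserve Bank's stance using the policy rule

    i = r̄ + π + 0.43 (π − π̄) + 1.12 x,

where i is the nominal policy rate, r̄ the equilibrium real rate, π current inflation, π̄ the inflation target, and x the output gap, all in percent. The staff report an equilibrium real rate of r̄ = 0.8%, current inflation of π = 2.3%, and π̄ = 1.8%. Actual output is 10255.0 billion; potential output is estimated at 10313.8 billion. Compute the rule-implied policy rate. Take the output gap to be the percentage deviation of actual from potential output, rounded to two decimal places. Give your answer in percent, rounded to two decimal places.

Output gap = 100 × (10255.0 − 10313.8) / 10313.8 = -0.57%.
i = 0.80 + 2.30 + 0.43 × (2.30 − 1.80) + 1.12 × (-0.57)
   = 0.80 + 2.3 + 0.215 − 0.6384 = 2.68

2.68%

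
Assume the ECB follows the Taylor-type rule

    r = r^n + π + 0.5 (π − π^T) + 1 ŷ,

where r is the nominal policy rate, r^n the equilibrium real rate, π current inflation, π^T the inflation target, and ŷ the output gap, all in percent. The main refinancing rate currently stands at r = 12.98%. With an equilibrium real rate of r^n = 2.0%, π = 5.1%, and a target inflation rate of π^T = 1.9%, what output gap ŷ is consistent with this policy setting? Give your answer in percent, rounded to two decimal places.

4.28%

1 ŷ = 12.98 − 2.0 − 5.1 − 0.5 × (5.1 − 1.9) = 4.28
ŷ = 4.28 / 1 = 4.28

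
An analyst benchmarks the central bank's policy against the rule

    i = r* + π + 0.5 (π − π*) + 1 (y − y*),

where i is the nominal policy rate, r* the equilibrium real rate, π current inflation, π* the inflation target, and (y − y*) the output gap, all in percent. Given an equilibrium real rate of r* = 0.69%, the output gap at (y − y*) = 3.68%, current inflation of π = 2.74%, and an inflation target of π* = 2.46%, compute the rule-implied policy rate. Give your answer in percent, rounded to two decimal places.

i = 0.69 + 2.74 + 0.5 × (2.74 − 2.46) + 1 × 3.68
   = 0.69 + 2.74 + 0.14 + 3.68 = 7.25

7.25%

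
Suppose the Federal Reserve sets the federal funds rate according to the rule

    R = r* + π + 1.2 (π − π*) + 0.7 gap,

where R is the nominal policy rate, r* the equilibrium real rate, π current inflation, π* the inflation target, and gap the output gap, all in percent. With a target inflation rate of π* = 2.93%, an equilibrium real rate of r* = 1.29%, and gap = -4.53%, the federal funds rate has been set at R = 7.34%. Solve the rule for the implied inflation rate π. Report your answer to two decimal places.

5.79%

Collecting π: R = r* + (1 + 1.2) π − 1.2 π* + 0.7 gap
2.2 π = 7.34 − 1.29 + 1.2 × 2.93 − 0.7 × (-4.53) = 12.737
π = 12.737 / 2.2 = 5.79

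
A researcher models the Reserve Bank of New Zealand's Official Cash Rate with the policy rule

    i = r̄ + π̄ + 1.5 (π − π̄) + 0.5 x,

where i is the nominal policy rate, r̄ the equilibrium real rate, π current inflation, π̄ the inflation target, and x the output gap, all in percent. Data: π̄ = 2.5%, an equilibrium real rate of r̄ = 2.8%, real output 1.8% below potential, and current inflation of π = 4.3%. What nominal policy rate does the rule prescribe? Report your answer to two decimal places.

Output 1.8% below potential → x = -1.8.
i = 2.8 + 2.5 + 1.5 × (4.3 − 2.5) + 0.5 × (-1.8)
   = 2.8 + 2.5 + 2.7 − 0.9 = 7.10

7.10%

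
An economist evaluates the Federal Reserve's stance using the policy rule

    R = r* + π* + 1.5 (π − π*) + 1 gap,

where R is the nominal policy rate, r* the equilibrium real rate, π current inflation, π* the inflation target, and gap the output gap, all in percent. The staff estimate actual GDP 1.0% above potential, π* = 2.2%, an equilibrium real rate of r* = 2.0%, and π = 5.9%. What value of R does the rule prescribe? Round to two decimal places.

Output 1.0% above potential → gap = 1.0.
R = 2.0 + 2.2 + 1.5 × (5.9 − 2.2) + 1 × 1.0
   = 2.0 + 2.2 + 5.55 + 1 = 10.75

10.75%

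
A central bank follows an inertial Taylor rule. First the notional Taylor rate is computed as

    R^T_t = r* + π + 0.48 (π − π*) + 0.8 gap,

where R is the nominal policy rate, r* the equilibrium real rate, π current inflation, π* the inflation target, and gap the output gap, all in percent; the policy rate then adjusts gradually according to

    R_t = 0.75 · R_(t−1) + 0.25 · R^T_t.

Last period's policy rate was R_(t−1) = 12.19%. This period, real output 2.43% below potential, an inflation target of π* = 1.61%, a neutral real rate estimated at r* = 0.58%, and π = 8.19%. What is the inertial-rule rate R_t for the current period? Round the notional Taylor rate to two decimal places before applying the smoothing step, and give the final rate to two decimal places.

11.64%

Output 2.43% below potential → gap = -2.43.
R^T_t = 0.58 + 8.19 + 0.48 × (8.19 − 1.61) + 0.8 × (-2.43)
   = 0.58 + 8.19 + 3.1584 − 1.944 = 9.98
R_t = 0.75 × 12.19 + 0.25 × 9.98 = 9.1425 + 2.495 = 11.64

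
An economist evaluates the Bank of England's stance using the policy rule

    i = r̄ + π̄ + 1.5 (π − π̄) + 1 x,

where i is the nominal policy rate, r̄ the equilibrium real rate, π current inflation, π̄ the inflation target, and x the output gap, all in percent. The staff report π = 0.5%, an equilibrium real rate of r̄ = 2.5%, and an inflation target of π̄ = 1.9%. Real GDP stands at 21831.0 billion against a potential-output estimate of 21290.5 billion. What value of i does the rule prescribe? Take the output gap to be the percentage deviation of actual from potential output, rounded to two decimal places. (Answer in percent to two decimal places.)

4.84%

Output gap = 100 × (21831.0 − 21290.5) / 21290.5 = 2.54%.
i = 2.50 + 1.90 + 1.5 × (0.50 − 1.90) + 1 × 2.54
   = 2.50 + 1.9 − 2.1 + 2.54 = 4.84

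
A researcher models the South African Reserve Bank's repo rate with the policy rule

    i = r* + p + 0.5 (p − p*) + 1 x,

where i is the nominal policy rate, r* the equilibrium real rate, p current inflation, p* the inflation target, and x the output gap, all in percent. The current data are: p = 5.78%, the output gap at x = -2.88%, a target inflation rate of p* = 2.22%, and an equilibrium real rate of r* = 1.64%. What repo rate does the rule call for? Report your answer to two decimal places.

i = 1.64 + 5.78 + 0.5 × (5.78 − 2.22) + 1 × (-2.88)
   = 1.64 + 5.78 + 1.78 − 2.88 = 6.32

6.32%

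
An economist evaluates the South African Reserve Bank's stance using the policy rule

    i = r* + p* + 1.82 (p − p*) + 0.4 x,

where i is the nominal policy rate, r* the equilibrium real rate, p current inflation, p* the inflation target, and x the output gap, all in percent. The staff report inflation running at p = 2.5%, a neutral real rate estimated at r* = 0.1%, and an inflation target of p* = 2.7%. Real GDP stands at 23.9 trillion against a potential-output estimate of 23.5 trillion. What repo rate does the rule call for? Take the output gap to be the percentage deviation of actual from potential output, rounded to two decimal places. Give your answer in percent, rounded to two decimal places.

Output gap = 100 × (23.9 − 23.5) / 23.5 = 1.70%.
i = 0.10 + 2.70 + 1.82 × (2.50 − 2.70) + 0.4 × 1.70
   = 0.10 + 2.7 − 0.364 + 0.68 = 3.12

3.12%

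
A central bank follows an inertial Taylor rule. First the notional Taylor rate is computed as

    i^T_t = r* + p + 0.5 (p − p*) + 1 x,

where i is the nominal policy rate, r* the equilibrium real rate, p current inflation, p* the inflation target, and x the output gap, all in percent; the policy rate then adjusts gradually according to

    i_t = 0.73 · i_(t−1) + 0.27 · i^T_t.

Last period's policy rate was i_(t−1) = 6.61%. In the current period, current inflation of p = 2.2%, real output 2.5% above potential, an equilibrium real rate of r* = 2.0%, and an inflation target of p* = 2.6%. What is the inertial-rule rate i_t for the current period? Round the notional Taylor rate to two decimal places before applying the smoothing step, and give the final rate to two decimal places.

Output 2.5% above potential → x = 2.5.
i^T_t = 2.0 + 2.2 + 0.5 × (2.2 − 2.6) + 1 × 2.5
   = 2.0 + 2.2 − 0.2 + 2.5 = 6.50
i_t = 0.73 × 6.61 + 0.27 × 6.50 = 4.8253 + 1.755 = 6.58

6.58%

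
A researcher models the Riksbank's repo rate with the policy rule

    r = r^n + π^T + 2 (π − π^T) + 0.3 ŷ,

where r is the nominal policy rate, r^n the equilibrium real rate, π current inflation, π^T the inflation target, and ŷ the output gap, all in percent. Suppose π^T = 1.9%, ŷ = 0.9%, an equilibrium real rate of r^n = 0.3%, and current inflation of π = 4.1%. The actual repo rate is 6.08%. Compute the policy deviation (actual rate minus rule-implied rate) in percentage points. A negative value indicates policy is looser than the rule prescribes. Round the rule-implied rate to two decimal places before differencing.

-0.79 pp

r = 0.3 + 1.9 + 2 × (4.1 − 1.9) + 0.3 × 0.9
   = 0.3 + 1.9 + 4.4 + 0.27 = 6.87
Deviation = 6.08 − 6.87 = -0.79 pp.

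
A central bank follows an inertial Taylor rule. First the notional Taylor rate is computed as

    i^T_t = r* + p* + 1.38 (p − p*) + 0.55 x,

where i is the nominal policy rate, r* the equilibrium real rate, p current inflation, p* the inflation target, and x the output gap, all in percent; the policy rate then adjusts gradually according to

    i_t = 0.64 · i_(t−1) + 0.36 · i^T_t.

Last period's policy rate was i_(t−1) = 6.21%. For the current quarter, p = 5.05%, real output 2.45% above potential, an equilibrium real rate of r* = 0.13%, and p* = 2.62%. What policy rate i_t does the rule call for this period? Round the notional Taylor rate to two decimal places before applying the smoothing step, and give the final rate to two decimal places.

6.66%

Output 2.45% above potential → x = 2.45.
i^T_t = 0.13 + 2.62 + 1.38 × (5.05 − 2.62) + 0.55 × 2.45
   = 0.13 + 2.62 + 3.3534 + 1.3475 = 7.45
i_t = 0.64 × 6.21 + 0.36 × 7.45 = 3.9744 + 2.682 = 6.66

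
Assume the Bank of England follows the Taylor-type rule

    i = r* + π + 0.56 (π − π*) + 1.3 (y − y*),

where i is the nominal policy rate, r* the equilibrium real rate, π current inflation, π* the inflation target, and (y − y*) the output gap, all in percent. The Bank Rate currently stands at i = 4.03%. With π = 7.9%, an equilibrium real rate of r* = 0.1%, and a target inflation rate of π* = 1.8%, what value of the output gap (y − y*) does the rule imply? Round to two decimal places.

1.3 (y − y*) = 4.03 − 0.1 − 7.9 − 0.56 × (7.9 − 1.8) = -7.386
(y − y*) = -7.386 / 1.3 = -5.68

-5.68%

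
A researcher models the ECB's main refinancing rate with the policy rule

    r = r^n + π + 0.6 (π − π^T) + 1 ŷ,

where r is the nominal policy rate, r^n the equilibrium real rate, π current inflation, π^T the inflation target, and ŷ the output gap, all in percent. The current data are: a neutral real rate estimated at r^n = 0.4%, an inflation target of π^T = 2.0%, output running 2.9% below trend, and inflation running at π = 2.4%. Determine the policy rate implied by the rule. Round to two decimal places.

Output 2.9% below potential → ŷ = -2.9.
r = 0.4 + 2.4 + 0.6 × (2.4 − 2.0) + 1 × (-2.9)
   = 0.4 + 2.4 + 0.24 − 2.9 = 0.14

0.14%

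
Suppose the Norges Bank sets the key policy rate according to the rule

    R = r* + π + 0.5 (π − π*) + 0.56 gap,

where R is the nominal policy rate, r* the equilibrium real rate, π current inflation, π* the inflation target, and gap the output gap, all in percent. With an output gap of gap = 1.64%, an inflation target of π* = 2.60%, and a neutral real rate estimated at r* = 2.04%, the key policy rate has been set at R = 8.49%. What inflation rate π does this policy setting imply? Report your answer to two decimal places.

4.55%

Collecting π: R = r* + (1 + 0.5) π − 0.5 π* + 0.56 gap
1.5 π = 8.49 − 2.04 + 0.5 × 2.60 − 0.56 × 1.64 = 6.8316
π = 6.8316 / 1.5 = 4.55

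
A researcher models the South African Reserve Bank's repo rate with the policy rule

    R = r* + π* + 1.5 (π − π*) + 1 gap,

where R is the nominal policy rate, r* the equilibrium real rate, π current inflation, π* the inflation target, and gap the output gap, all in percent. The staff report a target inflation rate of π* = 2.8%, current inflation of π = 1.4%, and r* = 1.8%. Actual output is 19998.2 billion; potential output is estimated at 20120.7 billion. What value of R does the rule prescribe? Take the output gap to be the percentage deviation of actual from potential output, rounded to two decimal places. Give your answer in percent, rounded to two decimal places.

Output gap = 100 × (19998.2 − 20120.7) / 20120.7 = -0.61%.
R = 1.80 + 2.80 + 1.5 × (1.40 − 2.80) + 1 × (-0.61)
   = 1.80 + 2.8 − 2.1 − 0.61 = 1.89

1.89%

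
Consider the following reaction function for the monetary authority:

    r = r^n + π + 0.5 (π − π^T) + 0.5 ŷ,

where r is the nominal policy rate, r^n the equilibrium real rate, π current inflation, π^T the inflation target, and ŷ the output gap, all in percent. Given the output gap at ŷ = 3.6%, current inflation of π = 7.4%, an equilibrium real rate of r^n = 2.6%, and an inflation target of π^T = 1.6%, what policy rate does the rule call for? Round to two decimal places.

r = 2.6 + 7.4 + 0.5 × (7.4 − 1.6) + 0.5 × 3.6
   = 2.6 + 7.4 + 2.9 + 1.8 = 14.70

14.70%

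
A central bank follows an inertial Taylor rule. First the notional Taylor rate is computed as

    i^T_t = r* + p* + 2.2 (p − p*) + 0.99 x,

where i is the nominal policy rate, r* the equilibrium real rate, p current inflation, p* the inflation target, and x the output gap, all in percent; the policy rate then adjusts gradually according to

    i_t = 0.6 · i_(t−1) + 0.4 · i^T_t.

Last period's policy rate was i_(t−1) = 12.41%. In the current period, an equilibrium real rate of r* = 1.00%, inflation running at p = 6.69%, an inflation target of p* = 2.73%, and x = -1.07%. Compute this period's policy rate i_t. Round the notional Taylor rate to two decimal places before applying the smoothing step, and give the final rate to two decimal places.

i^T_t = 1.00 + 2.73 + 2.2 × (6.69 − 2.73) + 0.99 × (-1.07)
   = 1.00 + 2.73 + 8.712 − 1.0593 = 11.38
i_t = 0.6 × 12.41 + 0.4 × 11.38 = 7.446 + 4.552 = 12.00

12.00%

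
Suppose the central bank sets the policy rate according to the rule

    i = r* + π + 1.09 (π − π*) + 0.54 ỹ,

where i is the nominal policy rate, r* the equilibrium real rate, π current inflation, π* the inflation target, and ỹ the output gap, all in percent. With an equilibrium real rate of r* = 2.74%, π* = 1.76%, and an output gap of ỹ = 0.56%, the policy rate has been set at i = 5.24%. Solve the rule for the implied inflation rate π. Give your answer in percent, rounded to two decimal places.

1.97%

Collecting π: i = r* + (1 + 1.09) π − 1.09 π* + 0.54 ỹ
2.09 π = 5.24 − 2.74 + 1.09 × 1.76 − 0.54 × 0.56 = 4.116
π = 4.116 / 2.09 = 1.97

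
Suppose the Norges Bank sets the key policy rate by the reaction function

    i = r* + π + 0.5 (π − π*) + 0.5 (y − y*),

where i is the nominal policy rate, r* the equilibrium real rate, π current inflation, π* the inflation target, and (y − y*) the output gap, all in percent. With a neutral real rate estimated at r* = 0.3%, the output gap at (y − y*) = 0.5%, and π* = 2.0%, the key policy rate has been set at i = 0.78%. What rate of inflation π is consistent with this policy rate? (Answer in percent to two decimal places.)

0.82%

Collecting π: i = r* + (1 + 0.5) π − 0.5 π* + 0.5 (y − y*)
1.5 π = 0.78 − 0.3 + 0.5 × 2.0 − 0.5 × 0.5 = 1.23
π = 1.23 / 1.5 = 0.82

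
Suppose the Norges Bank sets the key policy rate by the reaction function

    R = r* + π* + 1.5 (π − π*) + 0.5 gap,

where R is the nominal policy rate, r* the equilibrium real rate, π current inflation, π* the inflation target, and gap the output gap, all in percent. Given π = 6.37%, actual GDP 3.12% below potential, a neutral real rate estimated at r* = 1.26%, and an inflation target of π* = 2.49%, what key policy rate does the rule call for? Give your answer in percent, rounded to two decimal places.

Output 3.12% below potential → gap = -3.12.
R = 1.26 + 2.49 + 1.5 × (6.37 − 2.49) + 0.5 × (-3.12)
   = 1.26 + 2.49 + 5.82 − 1.56 = 8.01

8.01%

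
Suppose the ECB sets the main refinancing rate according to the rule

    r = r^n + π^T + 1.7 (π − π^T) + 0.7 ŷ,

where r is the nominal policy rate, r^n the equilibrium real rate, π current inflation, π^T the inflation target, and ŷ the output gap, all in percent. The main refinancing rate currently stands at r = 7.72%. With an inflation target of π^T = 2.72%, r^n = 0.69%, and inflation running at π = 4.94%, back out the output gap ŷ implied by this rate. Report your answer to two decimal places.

0.77%

0.7 ŷ = 7.72 − 0.69 − 2.72 − 1.7 × (4.94 − 2.72) = 0.536
ŷ = 0.536 / 0.7 = 0.77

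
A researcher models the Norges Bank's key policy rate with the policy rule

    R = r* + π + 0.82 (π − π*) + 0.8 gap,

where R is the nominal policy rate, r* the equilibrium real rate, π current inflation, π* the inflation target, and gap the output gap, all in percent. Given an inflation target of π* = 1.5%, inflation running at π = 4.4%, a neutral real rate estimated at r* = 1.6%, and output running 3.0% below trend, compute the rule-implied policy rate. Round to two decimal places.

Output 3.0% below potential → gap = -3.0.
R = 1.6 + 4.4 + 0.82 × (4.4 − 1.5) + 0.8 × (-3.0)
   = 1.6 + 4.4 + 2.378 − 2.4 = 5.98

5.98%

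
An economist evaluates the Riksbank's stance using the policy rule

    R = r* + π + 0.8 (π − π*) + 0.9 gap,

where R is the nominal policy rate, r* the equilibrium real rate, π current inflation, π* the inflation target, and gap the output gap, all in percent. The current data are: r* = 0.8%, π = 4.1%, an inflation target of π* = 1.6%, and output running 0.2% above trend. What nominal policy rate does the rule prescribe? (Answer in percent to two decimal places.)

Output 0.2% above potential → gap = 0.2.
R = 0.8 + 4.1 + 0.8 × (4.1 − 1.6) + 0.9 × 0.2
   = 0.8 + 4.1 + 2 + 0.18 = 7.08

7.08%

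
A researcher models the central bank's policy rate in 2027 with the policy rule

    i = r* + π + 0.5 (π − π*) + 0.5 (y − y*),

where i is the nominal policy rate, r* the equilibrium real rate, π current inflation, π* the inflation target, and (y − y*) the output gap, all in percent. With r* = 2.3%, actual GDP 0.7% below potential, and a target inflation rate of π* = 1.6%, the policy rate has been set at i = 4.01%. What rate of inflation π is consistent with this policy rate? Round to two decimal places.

Output 0.7% below potential → (y − y*) = -0.7.
Collecting π: i = r* + (1 + 0.5) π − 0.5 π* + 0.5 (y − y*)
1.5 π = 4.01 − 2.3 + 0.5 × 1.6 − 0.5 × (-0.7) = 2.86
π = 2.86 / 1.5 = 1.91

1.91%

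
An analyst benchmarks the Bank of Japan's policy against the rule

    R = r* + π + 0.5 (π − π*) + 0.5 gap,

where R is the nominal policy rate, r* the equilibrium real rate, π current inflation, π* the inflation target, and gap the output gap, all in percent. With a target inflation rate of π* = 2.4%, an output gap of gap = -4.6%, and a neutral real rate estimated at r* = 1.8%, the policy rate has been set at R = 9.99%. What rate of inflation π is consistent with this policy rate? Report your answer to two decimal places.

7.79%

Collecting π: R = r* + (1 + 0.5) π − 0.5 π* + 0.5 gap
1.5 π = 9.99 − 1.8 + 0.5 × 2.4 − 0.5 × (-4.6) = 11.69
π = 11.69 / 1.5 = 7.79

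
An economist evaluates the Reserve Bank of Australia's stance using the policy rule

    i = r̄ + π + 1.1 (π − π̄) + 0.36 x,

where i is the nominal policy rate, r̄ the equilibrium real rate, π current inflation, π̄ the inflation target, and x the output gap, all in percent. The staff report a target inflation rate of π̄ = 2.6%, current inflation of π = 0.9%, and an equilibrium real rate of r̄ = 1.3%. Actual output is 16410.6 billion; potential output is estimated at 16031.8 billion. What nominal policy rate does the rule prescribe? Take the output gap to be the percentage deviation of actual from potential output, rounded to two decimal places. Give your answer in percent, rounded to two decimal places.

1.18%

Output gap = 100 × (16410.6 − 16031.8) / 16031.8 = 2.36%.
i = 1.30 + 0.90 + 1.1 × (0.90 − 2.60) + 0.36 × 2.36
   = 1.30 + 0.9 − 1.87 + 0.8496 = 1.18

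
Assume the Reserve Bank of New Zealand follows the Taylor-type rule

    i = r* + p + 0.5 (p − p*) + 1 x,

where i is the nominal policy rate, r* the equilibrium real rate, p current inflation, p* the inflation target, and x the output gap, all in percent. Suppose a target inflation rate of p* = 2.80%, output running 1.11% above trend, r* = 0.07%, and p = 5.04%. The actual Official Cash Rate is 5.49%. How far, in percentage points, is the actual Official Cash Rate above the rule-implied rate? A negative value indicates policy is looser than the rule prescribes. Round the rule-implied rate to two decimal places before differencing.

-1.85 pp

Output 1.11% above potential → x = 1.11.
i = 0.07 + 5.04 + 0.5 × (5.04 − 2.80) + 1 × 1.11
   = 0.07 + 5.04 + 1.12 + 1.11 = 7.34
Deviation = 5.49 − 7.34 = -1.85 pp.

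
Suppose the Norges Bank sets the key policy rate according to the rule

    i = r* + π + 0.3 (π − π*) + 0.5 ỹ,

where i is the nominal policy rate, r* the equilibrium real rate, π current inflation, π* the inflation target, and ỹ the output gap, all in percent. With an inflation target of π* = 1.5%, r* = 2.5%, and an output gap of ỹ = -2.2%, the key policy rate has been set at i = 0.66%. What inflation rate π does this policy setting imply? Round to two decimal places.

Collecting π: i = r* + (1 + 0.3) π − 0.3 π* + 0.5 ỹ
1.3 π = 0.66 − 2.5 + 0.3 × 1.5 − 0.5 × (-2.2) = -0.29
π = -0.29 / 1.3 = -0.22

-0.22%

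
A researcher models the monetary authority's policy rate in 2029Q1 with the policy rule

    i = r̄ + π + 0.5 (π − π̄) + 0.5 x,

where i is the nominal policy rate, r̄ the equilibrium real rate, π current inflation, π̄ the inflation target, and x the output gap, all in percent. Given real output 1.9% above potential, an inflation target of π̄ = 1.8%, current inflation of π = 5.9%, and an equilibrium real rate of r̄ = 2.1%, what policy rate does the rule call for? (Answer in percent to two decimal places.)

11.00%

Output 1.9% above potential → x = 1.9.
i = 2.1 + 5.9 + 0.5 × (5.9 − 1.8) + 0.5 × 1.9
   = 2.1 + 5.9 + 2.05 + 0.95 = 11.00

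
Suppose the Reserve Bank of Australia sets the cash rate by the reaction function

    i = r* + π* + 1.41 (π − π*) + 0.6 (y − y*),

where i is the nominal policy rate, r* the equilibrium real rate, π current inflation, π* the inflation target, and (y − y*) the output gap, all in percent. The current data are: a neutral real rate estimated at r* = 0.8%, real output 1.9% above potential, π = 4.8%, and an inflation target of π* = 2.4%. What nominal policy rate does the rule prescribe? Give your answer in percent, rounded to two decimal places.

Output 1.9% above potential → (y − y*) = 1.9.
i = 0.8 + 2.4 + 1.41 × (4.8 − 2.4) + 0.6 × 1.9
   = 0.8 + 2.4 + 3.384 + 1.14 = 7.72

7.72%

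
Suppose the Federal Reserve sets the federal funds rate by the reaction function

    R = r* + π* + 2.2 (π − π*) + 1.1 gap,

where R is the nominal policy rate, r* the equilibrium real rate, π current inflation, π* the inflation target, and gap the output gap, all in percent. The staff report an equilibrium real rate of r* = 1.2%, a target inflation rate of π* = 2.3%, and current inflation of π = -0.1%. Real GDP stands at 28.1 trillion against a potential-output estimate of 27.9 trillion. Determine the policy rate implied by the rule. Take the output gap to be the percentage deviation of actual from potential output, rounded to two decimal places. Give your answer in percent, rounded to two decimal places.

-0.99%

Output gap = 100 × (28.1 − 27.9) / 27.9 = 0.72%.
R = 1.20 + 2.30 + 2.2 × (-0.10 − 2.30) + 1.1 × 0.72
   = 1.20 + 2.3 − 5.28 + 0.792 = -0.99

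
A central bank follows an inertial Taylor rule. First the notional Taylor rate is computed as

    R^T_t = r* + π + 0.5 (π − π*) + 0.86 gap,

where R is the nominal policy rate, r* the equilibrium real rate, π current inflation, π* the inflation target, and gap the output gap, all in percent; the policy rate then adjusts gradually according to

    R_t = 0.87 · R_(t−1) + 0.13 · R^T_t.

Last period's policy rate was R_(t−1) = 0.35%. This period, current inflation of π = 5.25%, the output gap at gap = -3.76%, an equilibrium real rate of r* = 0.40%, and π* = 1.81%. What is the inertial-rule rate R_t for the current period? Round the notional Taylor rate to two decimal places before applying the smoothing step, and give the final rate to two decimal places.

0.84%

R^T_t = 0.40 + 5.25 + 0.5 × (5.25 − 1.81) + 0.86 × (-3.76)
   = 0.40 + 5.25 + 1.72 − 3.2336 = 4.14
R_t = 0.87 × 0.35 + 0.13 × 4.14 = 0.3045 + 0.5382 = 0.84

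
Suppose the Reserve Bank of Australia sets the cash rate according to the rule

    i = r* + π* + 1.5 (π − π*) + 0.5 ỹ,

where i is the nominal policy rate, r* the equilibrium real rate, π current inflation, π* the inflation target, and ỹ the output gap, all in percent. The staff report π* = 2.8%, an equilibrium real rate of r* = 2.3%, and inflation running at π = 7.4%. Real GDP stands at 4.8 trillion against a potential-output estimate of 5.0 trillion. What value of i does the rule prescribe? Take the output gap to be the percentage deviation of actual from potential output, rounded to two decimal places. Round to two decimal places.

Output gap = 100 × (4.8 − 5.0) / 5.0 = -4.00%.
i = 2.30 + 2.80 + 1.5 × (7.40 − 2.80) + 0.5 × (-4.00)
   = 2.30 + 2.8 + 6.9 − 2 = 10.00

10.00%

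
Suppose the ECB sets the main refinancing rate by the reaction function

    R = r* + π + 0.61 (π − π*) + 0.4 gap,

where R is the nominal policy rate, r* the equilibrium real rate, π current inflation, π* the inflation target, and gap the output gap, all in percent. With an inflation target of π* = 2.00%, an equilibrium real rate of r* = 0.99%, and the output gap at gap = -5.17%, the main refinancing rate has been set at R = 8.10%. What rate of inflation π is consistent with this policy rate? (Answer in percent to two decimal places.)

6.46%

Collecting π: R = r* + (1 + 0.61) π − 0.61 π* + 0.4 gap
1.61 π = 8.10 − 0.99 + 0.61 × 2.00 − 0.4 × (-5.17) = 10.398
π = 10.398 / 1.61 = 6.46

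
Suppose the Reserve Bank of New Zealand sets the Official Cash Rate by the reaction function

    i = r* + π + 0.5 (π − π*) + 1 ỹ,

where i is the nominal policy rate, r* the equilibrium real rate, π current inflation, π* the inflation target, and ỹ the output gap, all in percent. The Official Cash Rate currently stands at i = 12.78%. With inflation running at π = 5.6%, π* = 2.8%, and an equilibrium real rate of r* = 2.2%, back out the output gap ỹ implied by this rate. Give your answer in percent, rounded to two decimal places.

3.58%

1 ỹ = 12.78 − 2.2 − 5.6 − 0.5 × (5.6 − 2.8) = 3.58
ỹ = 3.58 / 1 = 3.58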